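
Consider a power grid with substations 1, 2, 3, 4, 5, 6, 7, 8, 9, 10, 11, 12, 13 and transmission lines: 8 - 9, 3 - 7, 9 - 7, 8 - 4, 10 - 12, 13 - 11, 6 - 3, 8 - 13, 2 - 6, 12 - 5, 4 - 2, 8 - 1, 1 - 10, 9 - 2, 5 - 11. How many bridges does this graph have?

0

The edges on the cycle 8-1-10-12-5-11-13-8 are not bridges since each lies on that cycle.
Every edge lies on some cycle, so there are no bridges.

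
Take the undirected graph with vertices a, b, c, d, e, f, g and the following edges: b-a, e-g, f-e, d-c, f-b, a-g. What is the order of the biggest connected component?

5

Starting from c we can reach c, d. That is one component of size 2.
Starting from a we can reach a, b, e, f, g. That is one component of size 5.
The largest has 5 vertices.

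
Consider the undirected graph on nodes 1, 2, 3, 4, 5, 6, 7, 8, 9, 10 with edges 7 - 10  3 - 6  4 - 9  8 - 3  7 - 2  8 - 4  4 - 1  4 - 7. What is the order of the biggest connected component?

9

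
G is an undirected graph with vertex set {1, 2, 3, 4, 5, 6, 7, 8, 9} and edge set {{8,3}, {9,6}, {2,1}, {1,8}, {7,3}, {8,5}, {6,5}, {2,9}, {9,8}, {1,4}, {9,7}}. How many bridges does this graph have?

The edges on the cycle 2-9-7-3-8-1-2 are not bridges since each lies on that cycle.
But removing 4—1 disconnects 4 from 1 — this is a bridge.

1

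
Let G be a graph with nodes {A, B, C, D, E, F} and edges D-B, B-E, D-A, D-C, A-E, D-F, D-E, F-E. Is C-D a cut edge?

Yes

Removing C-D leaves no path between C and D: the component count goes from 1 to 2. So it is a bridge.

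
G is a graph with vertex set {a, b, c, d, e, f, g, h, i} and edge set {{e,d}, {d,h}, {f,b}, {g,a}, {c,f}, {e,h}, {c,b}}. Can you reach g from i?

The component containing i is {i}, and g is not in it.

No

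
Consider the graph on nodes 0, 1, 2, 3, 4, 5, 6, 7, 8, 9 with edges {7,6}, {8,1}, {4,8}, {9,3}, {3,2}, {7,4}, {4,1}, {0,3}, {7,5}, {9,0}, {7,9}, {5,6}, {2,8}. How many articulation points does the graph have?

1

Removing 7 increases the component count from 1 to 2, so 7 is a cut vertex.
By contrast removing 4 leaves 1 component; it is not a cut vertex. No other vertex is a cut vertex either.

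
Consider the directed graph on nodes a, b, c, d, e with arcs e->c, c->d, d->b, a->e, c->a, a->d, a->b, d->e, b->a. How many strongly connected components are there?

1

{a, b, c, d, e} are all mutually reachable — one SCC of size 5.
That gives 1 strongly connected component.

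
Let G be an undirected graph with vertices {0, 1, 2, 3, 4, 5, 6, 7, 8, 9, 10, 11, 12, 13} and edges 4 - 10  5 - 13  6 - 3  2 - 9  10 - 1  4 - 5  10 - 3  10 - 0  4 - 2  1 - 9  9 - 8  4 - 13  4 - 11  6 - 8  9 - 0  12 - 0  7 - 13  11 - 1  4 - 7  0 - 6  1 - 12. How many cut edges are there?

The edges on the cycle 4-11-1-12-0-10-4 are not bridges since each lies on that cycle.
Every edge lies on some cycle, so there are no bridges.

0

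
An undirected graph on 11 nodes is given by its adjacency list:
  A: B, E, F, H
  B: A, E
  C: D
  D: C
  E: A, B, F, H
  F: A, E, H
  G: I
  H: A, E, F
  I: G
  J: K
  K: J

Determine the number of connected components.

4

Starting from J we can reach J, K. That is one component of size 2.
Starting from C we can reach C, D. That is one component of size 2.
Starting from G we can reach G, I. That is one component of size 2.
Starting from A we can reach A, B, E, F, H. That is one component of size 5.
Total: 4 components.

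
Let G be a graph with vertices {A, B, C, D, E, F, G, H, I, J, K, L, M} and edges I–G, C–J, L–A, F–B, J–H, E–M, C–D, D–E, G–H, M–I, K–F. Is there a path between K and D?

No

The component containing K is {B, F, K}, and D is not in it.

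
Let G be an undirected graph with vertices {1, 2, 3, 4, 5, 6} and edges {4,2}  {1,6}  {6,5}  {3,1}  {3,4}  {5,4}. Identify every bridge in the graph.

The edges on the cycle 3-1-6-5-4-3 are not bridges since each lies on that cycle.
But removing 4-2 disconnects 4 from 2 — this is a bridge.

2-4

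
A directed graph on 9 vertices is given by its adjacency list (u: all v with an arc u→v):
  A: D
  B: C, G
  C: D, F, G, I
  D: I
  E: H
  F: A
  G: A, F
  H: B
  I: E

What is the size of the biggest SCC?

9

{A, B, C, D, E, F, G, H, I} are all mutually reachable — one SCC of size 9.
The largest has 9 vertices.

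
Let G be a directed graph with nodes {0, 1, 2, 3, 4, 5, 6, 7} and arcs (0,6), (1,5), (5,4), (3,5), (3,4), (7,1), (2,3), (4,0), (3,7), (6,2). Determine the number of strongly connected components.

{0, 1, 2, 3, 4, 5, 6, 7} are all mutually reachable — one SCC of size 8.
That gives 1 strongly connected component.

1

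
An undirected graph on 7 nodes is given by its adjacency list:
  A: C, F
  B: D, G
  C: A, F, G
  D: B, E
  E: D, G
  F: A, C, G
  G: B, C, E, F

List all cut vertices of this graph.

G

Removing G increases the component count from 1 to 2, so G is a cut vertex.
By contrast removing C leaves 1 component; it is not a cut vertex. No other vertex is a cut vertex either.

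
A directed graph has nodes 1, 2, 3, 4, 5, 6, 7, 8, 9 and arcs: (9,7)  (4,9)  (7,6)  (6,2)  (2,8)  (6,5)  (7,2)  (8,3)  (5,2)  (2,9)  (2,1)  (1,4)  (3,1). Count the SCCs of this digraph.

{1, 2, 3, 4, 5, 6, 7, 8, 9} are all mutually reachable — one SCC of size 9.
That gives 1 strongly connected component.

1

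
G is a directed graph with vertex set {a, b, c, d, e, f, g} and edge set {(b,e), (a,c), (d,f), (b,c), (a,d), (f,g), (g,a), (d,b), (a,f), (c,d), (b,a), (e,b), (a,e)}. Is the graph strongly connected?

Yes

From a we can reach every vertex (a, b, c, d, e, f, g), and every vertex can reach a (a, b, c, d, e, f, g). So the whole graph is one strongly connected component.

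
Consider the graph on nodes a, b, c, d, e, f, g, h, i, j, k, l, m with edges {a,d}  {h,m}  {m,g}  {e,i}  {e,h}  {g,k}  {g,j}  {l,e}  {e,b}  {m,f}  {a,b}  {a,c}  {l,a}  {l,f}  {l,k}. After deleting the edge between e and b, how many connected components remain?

1

e and b are still connected via e-l-a-b, so the component count stays at 1.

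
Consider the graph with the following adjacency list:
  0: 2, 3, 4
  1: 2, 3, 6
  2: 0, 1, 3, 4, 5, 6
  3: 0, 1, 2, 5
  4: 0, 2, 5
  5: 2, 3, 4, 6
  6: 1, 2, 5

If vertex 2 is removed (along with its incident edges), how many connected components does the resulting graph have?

1

With 2 gone, the remaining components are: {0, 1, 3, 4, 5, 6}.
That is 1 component.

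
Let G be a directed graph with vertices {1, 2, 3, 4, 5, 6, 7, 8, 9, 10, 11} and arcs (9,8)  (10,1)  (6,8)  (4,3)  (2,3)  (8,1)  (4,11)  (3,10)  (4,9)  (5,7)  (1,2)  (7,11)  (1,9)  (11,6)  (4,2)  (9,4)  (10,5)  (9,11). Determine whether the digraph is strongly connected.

From 2 we can reach every vertex (1, 2, 3, 4, 5, 6, 7, 8, 9, 10, 11), and every vertex can reach 2 (1, 2, 3, 4, 5, 6, 7, 8, 9, 10, 11). So the whole graph is one strongly connected component.

Yes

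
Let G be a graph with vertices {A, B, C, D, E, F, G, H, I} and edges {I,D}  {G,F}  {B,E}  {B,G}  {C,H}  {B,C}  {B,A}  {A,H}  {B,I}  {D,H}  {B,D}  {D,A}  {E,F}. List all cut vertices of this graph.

B

Removing B increases the component count from 1 to 2, so B is a cut vertex.
By contrast removing C leaves 1 component; it is not a cut vertex. No other vertex is a cut vertex either.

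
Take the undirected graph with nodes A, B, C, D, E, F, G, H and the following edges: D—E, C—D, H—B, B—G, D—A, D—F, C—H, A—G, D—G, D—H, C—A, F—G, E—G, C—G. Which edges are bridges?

The edges on the cycle C-D-E-G-B-H-C are not bridges since each lies on that cycle.
Every edge lies on some cycle, so there are no bridges.

none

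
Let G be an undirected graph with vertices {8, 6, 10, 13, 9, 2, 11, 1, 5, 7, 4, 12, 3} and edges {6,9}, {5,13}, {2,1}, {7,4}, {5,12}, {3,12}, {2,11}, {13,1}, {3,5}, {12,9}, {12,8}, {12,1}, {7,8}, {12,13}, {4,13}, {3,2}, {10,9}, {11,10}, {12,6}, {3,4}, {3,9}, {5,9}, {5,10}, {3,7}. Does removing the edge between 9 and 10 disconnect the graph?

After removing 9 - 10, the path 9-5-10 still connects them, so the edge is not a bridge.

No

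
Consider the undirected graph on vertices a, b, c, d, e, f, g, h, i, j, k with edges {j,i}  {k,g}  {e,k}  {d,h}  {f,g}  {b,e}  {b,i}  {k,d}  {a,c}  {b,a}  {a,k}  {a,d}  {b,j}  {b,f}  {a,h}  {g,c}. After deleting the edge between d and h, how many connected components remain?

1

d and h are still connected via d-a-h, so the component count stays at 1.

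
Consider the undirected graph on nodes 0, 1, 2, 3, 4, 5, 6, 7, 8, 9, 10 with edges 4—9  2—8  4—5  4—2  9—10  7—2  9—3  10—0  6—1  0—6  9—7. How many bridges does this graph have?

The edges on the cycle 4-9-7-2-4 are not bridges since each lies on that cycle.
But removing 2—8 disconnects 2 from 8; removing 9—3 disconnects 9 from 3; removing 4—5 disconnects 4 from 5; removing 6—0 disconnects 6 from 0 — these are bridges.
In total 7 edges are bridges.

7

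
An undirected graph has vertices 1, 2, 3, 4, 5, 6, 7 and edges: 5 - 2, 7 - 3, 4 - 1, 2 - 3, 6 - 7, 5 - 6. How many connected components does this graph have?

Starting from 1 we can reach 1, 4. That is one component of size 2.
Starting from 2 we can reach 2, 3, 5, 6, 7. That is one component of size 5.
Total: 2 components.

2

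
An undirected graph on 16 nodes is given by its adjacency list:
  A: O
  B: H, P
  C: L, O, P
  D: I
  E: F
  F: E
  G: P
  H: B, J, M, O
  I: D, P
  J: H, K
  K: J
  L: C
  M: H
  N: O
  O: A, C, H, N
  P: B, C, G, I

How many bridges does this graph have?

10

The edges on the cycle B-H-O-C-P-B are not bridges since each lies on that cycle.
But removing N-O disconnects N from O; removing H-M disconnects H from M; removing D-I disconnects D from I; removing P-G disconnects P from G — these are bridges.
In total 10 edges are bridges.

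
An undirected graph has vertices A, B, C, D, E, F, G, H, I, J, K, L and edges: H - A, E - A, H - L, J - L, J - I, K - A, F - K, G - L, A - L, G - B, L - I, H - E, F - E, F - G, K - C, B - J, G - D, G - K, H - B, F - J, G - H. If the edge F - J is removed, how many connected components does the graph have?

1

F and J are still connected via F-G-L-J, so the component count stays at 1.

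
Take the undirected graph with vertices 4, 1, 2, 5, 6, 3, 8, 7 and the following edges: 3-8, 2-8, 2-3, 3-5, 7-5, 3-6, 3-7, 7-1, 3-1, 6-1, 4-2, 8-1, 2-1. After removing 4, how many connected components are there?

1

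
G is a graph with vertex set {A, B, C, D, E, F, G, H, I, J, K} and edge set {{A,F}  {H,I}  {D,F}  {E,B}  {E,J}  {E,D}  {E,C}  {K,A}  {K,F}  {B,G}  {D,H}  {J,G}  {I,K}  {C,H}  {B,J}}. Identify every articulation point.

E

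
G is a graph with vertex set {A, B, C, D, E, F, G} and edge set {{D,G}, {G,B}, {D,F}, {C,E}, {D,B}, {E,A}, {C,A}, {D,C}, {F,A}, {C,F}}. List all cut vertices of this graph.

Removing D increases the component count from 1 to 2, so D is a cut vertex.
By contrast removing G leaves 1 component; it is not a cut vertex. No other vertex is a cut vertex either.

D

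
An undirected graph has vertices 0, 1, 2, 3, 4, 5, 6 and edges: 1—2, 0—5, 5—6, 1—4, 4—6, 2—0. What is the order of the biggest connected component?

6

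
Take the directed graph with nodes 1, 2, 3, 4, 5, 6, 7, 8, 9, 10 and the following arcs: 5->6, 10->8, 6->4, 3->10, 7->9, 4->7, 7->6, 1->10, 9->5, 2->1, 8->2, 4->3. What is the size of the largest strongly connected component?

5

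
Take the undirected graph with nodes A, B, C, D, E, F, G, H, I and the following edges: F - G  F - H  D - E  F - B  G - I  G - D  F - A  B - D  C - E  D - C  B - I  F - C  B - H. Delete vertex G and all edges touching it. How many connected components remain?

With G gone, the remaining components are: {A, B, C, D, E, F, H, I}.
That is 1 component.

1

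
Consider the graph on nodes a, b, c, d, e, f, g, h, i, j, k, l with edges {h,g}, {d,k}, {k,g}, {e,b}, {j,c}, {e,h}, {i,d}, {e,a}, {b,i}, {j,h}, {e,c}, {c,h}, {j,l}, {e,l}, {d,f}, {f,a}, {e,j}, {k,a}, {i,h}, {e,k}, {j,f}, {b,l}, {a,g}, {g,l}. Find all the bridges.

none

The edges on the cycle e-j-c-e are not bridges since each lies on that cycle.
Every edge lies on some cycle, so there are no bridges.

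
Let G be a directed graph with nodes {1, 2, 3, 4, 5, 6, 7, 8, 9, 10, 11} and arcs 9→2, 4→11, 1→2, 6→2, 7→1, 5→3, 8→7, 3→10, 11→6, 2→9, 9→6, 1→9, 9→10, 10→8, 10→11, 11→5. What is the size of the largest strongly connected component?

10

{1, 2, 3, 5, 6, 7, 8, 9, 10, 11} are all mutually reachable — one SCC of size 10.
{4} is an SCC by itself.
The largest has 10 vertices.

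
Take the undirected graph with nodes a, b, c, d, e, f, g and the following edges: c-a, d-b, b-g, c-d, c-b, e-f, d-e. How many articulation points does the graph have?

Removing b increases the component count from 1 to 2, so b is a cut vertex.
Removing c increases the component count from 1 to 2, so c is a cut vertex.
Removing d increases the component count from 1 to 2, so d is a cut vertex.
Likewise e is a cut vertex.
By contrast removing g leaves 1 component; it is not a cut vertex. No other vertex is a cut vertex either.

4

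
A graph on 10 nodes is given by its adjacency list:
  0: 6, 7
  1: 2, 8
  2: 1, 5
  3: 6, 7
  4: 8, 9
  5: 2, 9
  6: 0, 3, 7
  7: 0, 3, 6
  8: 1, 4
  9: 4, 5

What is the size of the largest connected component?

Starting from 0 we can reach 0, 3, 6, 7. That is one component of size 4.
Starting from 1 we can reach 1, 2, 4, 5, 8, 9. That is one component of size 6.
The largest has 6 vertices.

6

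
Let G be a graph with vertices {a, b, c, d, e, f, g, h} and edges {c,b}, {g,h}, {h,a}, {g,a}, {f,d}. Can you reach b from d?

The component containing d is {d, f}, and b is not in it.

No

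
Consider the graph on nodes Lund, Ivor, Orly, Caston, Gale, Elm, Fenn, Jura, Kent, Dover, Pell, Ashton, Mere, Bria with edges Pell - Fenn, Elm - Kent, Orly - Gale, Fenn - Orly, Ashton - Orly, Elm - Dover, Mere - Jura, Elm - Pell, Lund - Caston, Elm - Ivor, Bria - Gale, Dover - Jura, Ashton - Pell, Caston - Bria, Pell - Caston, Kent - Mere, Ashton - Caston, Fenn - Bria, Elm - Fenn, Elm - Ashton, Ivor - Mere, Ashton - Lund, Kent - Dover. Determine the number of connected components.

Starting from Elm we can reach Elm, Bria, Fenn, Gale, Ivor, Jura, Kent, Lund, Mere, Orly, Pell, Dover, Ashton, Caston. That is one component of size 14.
Total: 1 component.

1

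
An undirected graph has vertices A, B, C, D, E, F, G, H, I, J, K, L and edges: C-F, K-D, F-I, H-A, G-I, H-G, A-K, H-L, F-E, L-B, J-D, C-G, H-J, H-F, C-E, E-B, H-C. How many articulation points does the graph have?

Removing H increases the component count from 1 to 2, so H is a cut vertex.
By contrast removing B leaves 1 component; it is not a cut vertex. No other vertex is a cut vertex either.

1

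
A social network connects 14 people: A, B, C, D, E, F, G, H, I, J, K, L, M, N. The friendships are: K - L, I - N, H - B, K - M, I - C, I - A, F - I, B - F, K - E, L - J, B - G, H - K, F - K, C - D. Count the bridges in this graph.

The edges on the cycle H-B-F-K-H are not bridges since each lies on that cycle.
But removing K - E disconnects K from E; removing J - L disconnects J from L; removing C - I disconnects C from I; removing C - D disconnects C from D — these are bridges.
In total 10 edges are bridges.

10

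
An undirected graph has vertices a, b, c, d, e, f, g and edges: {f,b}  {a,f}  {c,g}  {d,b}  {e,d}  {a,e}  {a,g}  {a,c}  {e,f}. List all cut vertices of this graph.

Removing a increases the component count from 1 to 2, so a is a cut vertex.
By contrast removing g leaves 1 component; it is not a cut vertex. No other vertex is a cut vertex either.

a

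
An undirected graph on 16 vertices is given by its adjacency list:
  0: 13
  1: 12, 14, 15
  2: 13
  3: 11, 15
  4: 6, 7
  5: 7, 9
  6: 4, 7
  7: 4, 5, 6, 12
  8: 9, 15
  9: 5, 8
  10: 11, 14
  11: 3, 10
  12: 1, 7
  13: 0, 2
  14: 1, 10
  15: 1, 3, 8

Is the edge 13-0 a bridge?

Removing 13-0 leaves no path between 13 and 0: the component count goes from 2 to 3. So it is a bridge.

Yes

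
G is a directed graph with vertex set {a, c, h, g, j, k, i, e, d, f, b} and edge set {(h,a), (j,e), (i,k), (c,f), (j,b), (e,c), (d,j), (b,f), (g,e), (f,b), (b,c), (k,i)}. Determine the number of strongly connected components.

8

{b, c, f} are all mutually reachable — one SCC of size 3.
{i, k} are all mutually reachable — one SCC of size 2.
{g} is an SCC by itself.
{j} is an SCC by itself.
{a} is an SCC by itself.
(and 3 more singleton SCCs)
That gives 8 strongly connected components.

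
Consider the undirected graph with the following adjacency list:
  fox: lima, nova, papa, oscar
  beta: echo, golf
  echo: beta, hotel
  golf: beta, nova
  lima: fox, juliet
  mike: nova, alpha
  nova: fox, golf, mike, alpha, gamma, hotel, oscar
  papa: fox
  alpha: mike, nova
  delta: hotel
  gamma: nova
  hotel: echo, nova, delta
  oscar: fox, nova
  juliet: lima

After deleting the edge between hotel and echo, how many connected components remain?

1

hotel and echo are still connected via hotel-nova-golf-beta-echo, so the component count stays at 1.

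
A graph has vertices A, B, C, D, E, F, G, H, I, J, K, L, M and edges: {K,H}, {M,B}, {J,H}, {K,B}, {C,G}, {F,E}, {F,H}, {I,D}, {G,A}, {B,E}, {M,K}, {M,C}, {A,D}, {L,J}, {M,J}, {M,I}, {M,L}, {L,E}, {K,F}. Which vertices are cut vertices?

Removing M increases the component count from 1 to 2, so M is a cut vertex.
By contrast removing E leaves 1 component; it is not a cut vertex. No other vertex is a cut vertex either.

M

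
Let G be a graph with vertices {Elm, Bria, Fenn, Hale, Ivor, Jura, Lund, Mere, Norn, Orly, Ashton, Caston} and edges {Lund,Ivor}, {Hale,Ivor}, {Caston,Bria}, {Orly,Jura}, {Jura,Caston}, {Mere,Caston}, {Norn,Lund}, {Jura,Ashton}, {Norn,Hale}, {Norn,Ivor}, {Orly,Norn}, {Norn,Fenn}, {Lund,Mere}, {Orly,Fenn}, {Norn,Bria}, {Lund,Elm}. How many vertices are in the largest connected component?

Starting from Elm we can reach Elm, Bria, Fenn, Hale, Ivor, Jura, Lund, Mere, Norn, Orly, Ashton, Caston. That is one component of size 12.
The largest has 12 vertices.

12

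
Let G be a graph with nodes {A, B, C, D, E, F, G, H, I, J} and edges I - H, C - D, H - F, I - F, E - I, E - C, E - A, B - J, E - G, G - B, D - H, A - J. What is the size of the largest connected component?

Starting from A we can reach A, B, C, D, E, F, G, H, I, J. That is one component of size 10.
The largest has 10 vertices.

10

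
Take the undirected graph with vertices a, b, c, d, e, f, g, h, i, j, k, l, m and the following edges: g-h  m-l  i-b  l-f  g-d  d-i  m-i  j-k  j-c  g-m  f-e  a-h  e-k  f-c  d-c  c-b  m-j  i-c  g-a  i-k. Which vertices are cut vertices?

g

Removing g increases the component count from 1 to 2, so g is a cut vertex.
By contrast removing f leaves 1 component; it is not a cut vertex. No other vertex is a cut vertex either.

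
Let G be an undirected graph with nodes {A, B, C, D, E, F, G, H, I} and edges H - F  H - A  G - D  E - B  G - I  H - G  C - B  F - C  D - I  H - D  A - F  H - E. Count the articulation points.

Removing H increases the component count from 1 to 2, so H is a cut vertex.
By contrast removing E leaves 1 component; it is not a cut vertex. No other vertex is a cut vertex either.

1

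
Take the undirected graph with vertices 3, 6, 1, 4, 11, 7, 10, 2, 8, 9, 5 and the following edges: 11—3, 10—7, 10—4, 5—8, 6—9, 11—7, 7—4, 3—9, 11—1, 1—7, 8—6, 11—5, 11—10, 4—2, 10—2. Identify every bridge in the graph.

none

The edges on the cycle 11-5-8-6-9-3-11 are not bridges since each lies on that cycle.
Every edge lies on some cycle, so there are no bridges.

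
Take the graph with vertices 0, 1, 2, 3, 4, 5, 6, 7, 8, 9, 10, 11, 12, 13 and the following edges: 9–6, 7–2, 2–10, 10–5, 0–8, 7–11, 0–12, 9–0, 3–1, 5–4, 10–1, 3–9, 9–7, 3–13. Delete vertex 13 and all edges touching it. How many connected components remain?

1

With 13 gone, the remaining components are: {0, 1, 2, 3, 4, 5, 6, 7, 8, 9, 10, 11, 12}.
That is 1 component.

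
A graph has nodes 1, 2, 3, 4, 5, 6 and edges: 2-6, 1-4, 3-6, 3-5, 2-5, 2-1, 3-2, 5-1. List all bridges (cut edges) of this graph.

The edges on the cycle 3-2-5-3 are not bridges since each lies on that cycle.
But removing 1-4 disconnects 1 from 4 — this is a bridge.

1-4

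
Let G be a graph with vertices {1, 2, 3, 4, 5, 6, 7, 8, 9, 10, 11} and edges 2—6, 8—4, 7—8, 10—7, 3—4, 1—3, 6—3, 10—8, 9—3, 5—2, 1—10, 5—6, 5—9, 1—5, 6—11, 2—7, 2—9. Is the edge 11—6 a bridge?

Removing 11—6 leaves no path between 11 and 6: the component count goes from 1 to 2. So it is a bridge.

Yes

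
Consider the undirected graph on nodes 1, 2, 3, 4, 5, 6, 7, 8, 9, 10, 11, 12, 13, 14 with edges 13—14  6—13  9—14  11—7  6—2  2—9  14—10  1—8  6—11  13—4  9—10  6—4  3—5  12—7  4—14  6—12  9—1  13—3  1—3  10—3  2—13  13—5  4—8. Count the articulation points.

1

Removing 6 increases the component count from 1 to 2, so 6 is a cut vertex.
By contrast removing 7 leaves 1 component; it is not a cut vertex. No other vertex is a cut vertex either.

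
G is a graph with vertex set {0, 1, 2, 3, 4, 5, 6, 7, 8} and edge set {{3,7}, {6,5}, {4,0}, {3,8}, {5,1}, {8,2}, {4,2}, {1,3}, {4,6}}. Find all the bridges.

0-4, 3-7

The edges on the cycle 4-6-5-1-3-8-2-4 are not bridges since each lies on that cycle.
But removing 4–0 disconnects 4 from 0; removing 3–7 disconnects 3 from 7 — these are bridges.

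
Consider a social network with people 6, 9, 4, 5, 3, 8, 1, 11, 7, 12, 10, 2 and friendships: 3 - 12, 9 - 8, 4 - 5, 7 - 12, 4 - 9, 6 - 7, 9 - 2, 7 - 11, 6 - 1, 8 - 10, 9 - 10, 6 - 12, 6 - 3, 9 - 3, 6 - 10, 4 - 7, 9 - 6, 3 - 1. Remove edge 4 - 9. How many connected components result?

4 and 9 are still connected via 4-7-6-9, so the component count stays at 1.

1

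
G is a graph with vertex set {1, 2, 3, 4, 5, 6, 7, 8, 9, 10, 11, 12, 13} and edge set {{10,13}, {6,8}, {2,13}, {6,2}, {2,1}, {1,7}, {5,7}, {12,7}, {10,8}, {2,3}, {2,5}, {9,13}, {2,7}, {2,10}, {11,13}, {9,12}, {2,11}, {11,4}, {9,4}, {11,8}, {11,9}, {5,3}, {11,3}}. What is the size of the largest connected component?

13

Starting from 1 we can reach 1, 2, 3, 4, 5, 6, 7, 8, 9, 10, 11, 12, 13. That is one component of size 13.
The largest has 13 vertices.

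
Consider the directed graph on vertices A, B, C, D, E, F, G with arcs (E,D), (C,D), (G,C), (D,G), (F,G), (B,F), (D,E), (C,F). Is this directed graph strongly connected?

No

There is no directed path from D to A, so the graph is not strongly connected.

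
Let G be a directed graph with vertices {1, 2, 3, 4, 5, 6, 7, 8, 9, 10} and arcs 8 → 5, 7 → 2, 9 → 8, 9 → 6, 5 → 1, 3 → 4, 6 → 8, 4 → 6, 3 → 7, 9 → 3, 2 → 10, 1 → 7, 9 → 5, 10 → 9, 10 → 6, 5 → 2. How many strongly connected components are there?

1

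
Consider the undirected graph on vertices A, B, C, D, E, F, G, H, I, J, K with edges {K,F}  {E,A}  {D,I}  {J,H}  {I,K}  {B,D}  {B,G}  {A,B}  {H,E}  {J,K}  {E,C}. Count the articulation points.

3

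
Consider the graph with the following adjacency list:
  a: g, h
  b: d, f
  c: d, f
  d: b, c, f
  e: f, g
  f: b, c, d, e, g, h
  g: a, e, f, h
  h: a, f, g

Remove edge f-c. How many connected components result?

f and c are still connected via f-d-c, so the component count stays at 1.

1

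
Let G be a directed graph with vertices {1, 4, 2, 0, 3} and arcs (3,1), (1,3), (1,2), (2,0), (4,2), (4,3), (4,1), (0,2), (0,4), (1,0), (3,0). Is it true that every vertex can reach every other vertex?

Yes

From 1 we can reach every vertex (0, 1, 2, 3, 4), and every vertex can reach 1 (0, 1, 2, 3, 4). So the whole graph is one strongly connected component.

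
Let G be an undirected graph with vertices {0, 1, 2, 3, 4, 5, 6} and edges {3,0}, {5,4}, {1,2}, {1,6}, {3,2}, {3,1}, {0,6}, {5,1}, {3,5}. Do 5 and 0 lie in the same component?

From 5 we can reach 0, 1, 2, 3, 4, 5, 6, which includes 0.

Yes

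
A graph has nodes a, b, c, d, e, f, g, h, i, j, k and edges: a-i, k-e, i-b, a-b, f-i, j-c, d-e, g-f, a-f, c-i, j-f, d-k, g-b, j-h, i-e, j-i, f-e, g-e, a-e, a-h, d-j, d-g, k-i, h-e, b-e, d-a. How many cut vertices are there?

0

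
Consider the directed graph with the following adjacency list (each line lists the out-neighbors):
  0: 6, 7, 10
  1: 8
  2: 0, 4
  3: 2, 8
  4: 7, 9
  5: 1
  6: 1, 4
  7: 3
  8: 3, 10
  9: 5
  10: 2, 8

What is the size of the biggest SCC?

11

{0, 1, 2, 3, 4, 5, 6, 7, 8, 9, 10} are all mutually reachable — one SCC of size 11.
The largest has 11 vertices.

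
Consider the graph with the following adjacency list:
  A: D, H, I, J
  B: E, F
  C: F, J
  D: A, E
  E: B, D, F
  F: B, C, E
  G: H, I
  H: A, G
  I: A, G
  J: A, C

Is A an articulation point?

Yes

Deleting A raises the number of components from 1 to 2, so A is a cut vertex.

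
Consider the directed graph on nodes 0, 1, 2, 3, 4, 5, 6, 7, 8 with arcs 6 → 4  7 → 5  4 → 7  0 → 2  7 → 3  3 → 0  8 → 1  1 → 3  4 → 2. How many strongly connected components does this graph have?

9

{5} is an SCC by itself.
{1} is an SCC by itself.
{2} is an SCC by itself.
{3} is an SCC by itself.
{0} is an SCC by itself.
(and 4 more singleton SCCs)
That gives 9 strongly connected components.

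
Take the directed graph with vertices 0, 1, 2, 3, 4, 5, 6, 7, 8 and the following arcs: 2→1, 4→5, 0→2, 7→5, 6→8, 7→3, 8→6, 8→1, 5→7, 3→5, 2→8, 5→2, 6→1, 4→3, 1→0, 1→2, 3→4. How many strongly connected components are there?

2

{0, 1, 2, 6, 8} are all mutually reachable — one SCC of size 5.
{3, 4, 5, 7} are all mutually reachable — one SCC of size 4.
That gives 2 strongly connected components.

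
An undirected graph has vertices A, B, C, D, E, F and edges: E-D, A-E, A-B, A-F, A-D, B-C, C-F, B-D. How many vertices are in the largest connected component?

6

Starting from A we can reach A, B, C, D, E, F. That is one component of size 6.
The largest has 6 vertices.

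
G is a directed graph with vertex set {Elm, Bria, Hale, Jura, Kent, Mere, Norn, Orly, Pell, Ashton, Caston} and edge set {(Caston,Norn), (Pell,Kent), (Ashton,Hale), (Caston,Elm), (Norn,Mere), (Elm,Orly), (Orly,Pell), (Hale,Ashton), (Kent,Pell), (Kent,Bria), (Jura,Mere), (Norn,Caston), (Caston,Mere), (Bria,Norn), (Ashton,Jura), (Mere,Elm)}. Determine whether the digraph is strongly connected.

No

There is no directed path from Bria to Ashton, so the graph is not strongly connected.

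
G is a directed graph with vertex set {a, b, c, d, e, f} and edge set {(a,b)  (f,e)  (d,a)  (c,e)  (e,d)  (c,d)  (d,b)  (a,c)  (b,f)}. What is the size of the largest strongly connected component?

{a, b, c, d, e, f} are all mutually reachable — one SCC of size 6.
The largest has 6 vertices.

6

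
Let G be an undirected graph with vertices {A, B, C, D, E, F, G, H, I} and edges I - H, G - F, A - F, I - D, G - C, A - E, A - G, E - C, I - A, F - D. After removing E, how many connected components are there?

With E gone, the remaining components are: {B}; {A, C, D, F, G, H, I}.
That is 2 components.

2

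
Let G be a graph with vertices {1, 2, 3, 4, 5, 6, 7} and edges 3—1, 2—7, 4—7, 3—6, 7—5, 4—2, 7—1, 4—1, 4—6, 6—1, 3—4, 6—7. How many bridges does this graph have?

1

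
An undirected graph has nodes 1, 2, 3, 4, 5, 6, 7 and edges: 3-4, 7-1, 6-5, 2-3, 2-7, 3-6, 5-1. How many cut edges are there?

The edges on the cycle 2-3-6-5-1-7-2 are not bridges since each lies on that cycle.
But removing 4-3 disconnects 4 from 3 — this is a bridge.

1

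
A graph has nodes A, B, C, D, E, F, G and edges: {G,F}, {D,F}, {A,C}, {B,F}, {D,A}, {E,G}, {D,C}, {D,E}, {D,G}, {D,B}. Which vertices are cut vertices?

D

Removing D increases the component count from 1 to 2, so D is a cut vertex.
By contrast removing A leaves 1 component; it is not a cut vertex. No other vertex is a cut vertex either.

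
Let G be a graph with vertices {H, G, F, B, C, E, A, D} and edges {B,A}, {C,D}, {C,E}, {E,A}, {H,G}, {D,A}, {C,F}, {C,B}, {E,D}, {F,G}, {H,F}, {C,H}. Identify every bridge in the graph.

The edges on the cycle C-H-G-F-C are not bridges since each lies on that cycle.
Every edge lies on some cycle, so there are no bridges.

none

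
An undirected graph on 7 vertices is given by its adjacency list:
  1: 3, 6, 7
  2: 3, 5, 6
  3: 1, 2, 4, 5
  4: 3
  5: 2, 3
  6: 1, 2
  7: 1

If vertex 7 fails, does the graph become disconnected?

No

Deleting 7 leaves 1 component (was 1), so 7 is not a cut vertex.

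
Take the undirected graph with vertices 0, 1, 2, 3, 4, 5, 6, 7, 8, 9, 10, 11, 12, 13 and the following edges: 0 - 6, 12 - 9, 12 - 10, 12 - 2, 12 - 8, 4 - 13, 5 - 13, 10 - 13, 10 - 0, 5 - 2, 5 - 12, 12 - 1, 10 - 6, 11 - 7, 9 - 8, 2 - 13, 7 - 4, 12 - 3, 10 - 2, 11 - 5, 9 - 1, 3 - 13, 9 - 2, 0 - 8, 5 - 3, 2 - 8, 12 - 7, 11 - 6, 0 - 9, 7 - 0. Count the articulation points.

Removing 13, for instance, still leaves 1 component. No single vertex removal increases the component count — the graph has no articulation points.

0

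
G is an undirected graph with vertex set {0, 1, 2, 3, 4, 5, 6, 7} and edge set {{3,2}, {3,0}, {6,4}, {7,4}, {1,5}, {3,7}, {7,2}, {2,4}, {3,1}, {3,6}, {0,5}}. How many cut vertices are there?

1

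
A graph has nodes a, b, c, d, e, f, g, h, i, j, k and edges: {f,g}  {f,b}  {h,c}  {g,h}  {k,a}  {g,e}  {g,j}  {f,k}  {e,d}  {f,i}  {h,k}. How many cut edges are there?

7

The edges on the cycle f-g-h-k-f are not bridges since each lies on that cycle.
But removing g–e disconnects g from e; removing f–i disconnects f from i; removing a–k disconnects a from k; removing d–e disconnects d from e — these are bridges.
In total 7 edges are bridges.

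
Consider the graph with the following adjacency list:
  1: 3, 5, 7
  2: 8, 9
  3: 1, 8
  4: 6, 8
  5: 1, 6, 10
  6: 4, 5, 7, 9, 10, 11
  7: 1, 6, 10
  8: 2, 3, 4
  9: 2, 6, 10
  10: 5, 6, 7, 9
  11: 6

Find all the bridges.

The edges on the cycle 1-5-6-10-7-1 are not bridges since each lies on that cycle.
But removing 11-6 disconnects 11 from 6 — this is a bridge.

11-6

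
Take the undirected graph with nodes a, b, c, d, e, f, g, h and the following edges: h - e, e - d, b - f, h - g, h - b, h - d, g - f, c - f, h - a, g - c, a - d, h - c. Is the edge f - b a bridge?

No

After removing f - b, the path f-g-h-b still connects them, so the edge is not a bridge.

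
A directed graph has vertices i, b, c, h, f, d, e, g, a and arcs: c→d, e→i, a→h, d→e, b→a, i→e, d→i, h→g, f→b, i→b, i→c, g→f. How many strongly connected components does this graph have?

{a, b, f, g, h} are all mutually reachable — one SCC of size 5.
{c, d, e, i} are all mutually reachable — one SCC of size 4.
That gives 2 strongly connected components.

2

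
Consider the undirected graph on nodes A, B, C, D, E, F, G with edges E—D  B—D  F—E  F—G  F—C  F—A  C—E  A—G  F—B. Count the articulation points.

1

Removing F increases the component count from 1 to 2, so F is a cut vertex.
By contrast removing D leaves 1 component; it is not a cut vertex. No other vertex is a cut vertex either.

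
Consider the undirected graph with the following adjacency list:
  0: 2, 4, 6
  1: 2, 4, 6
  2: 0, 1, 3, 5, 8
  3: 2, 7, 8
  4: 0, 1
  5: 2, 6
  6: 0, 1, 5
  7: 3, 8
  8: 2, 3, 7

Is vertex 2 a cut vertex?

Yes

Deleting 2 raises the number of components from 1 to 2, so 2 is a cut vertex.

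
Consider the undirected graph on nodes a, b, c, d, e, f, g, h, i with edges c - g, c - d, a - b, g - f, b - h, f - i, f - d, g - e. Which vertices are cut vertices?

Removing b increases the component count from 2 to 3, so b is a cut vertex.
Removing f increases the component count from 2 to 3, so f is a cut vertex.
Removing g increases the component count from 2 to 3, so g is a cut vertex.
By contrast removing e leaves 2 components; it is not a cut vertex. No other vertex is a cut vertex either.

b, f, g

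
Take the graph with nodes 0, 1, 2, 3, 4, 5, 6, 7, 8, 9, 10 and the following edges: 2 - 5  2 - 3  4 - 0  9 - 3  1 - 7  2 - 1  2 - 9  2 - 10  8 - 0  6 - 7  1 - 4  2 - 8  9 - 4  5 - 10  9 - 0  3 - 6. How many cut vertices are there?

1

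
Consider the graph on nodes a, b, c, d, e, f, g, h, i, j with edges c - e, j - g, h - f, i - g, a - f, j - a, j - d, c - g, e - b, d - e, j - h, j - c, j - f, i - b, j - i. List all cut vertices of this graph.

j

Removing j increases the component count from 1 to 2, so j is a cut vertex.
By contrast removing d leaves 1 component; it is not a cut vertex. No other vertex is a cut vertex either.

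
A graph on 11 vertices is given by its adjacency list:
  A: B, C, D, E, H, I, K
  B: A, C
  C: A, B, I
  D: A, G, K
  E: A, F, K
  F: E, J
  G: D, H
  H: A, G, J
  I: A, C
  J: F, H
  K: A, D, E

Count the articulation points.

1

Removing A increases the component count from 1 to 2, so A is a cut vertex.
By contrast removing I leaves 1 component; it is not a cut vertex. No other vertex is a cut vertex either.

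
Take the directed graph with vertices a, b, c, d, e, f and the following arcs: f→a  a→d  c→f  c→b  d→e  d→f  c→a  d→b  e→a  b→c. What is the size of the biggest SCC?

6

{a, b, c, d, e, f} are all mutually reachable — one SCC of size 6.
The largest has 6 vertices.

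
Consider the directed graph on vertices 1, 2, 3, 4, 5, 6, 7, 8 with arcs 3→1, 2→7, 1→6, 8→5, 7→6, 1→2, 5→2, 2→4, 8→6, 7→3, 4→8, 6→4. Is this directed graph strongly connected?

Yes

From 6 we can reach every vertex (1, 2, 3, 4, 5, 6, 7, 8), and every vertex can reach 6 (1, 2, 3, 4, 5, 6, 7, 8). So the whole graph is one strongly connected component.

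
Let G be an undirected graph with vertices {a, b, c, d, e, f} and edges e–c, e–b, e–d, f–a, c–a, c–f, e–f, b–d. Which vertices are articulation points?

Removing e increases the component count from 1 to 2, so e is a cut vertex.
By contrast removing b leaves 1 component; it is not a cut vertex. No other vertex is a cut vertex either.

e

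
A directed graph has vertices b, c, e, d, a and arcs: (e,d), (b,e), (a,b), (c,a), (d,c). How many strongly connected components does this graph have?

{a, b, c, d, e} are all mutually reachable — one SCC of size 5.
That gives 1 strongly connected component.

1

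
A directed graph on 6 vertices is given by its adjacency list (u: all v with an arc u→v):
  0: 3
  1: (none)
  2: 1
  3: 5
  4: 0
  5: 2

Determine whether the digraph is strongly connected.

No

There is no directed path from 2 to 0, so the graph is not strongly connected.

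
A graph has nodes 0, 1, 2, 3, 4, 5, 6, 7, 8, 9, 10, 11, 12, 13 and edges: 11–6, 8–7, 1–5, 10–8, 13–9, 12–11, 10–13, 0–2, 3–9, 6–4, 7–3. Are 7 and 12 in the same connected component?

No

The component containing 7 is {3, 7, 8, 9, 10, 13}, and 12 is not in it.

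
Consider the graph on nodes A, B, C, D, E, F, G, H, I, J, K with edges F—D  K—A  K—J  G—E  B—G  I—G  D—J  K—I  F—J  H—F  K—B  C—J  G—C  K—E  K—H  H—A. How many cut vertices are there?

Removing C, for instance, still leaves 1 component. No single vertex removal increases the component count — the graph has no articulation points.

0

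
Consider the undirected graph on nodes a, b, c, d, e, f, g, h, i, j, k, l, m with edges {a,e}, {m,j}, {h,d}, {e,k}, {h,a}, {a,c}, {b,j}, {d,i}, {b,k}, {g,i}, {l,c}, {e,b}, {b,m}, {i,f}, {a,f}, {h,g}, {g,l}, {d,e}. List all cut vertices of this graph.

b, e

Removing b increases the component count from 1 to 2, so b is a cut vertex.
Removing e increases the component count from 1 to 2, so e is a cut vertex.
By contrast removing g leaves 1 component; it is not a cut vertex. No other vertex is a cut vertex either.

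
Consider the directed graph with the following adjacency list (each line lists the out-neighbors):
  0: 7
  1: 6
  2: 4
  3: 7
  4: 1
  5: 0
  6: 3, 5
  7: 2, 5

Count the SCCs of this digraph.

1

{0, 1, 2, 3, 4, 5, 6, 7} are all mutually reachable — one SCC of size 8.
That gives 1 strongly connected component.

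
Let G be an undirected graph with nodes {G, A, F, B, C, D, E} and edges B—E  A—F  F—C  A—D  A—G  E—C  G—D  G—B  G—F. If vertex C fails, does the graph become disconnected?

No

Deleting C leaves 1 component (was 1) (its neighbors E, F remain connected to each other), so C is not a cut vertex.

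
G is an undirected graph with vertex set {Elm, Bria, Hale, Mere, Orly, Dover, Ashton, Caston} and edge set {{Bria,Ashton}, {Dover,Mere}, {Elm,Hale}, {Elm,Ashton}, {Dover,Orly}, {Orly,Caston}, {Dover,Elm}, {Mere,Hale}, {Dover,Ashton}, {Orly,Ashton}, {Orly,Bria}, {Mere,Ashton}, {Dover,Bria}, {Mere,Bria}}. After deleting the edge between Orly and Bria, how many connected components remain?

Orly and Bria are still connected via Orly-Dover-Bria, so the component count stays at 1.

1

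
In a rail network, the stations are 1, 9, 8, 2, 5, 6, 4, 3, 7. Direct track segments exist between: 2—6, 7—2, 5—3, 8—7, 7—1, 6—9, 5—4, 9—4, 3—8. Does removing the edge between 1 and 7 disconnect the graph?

Yes

Removing 1—7 leaves no path between 1 and 7: the component count goes from 1 to 2. So it is a bridge.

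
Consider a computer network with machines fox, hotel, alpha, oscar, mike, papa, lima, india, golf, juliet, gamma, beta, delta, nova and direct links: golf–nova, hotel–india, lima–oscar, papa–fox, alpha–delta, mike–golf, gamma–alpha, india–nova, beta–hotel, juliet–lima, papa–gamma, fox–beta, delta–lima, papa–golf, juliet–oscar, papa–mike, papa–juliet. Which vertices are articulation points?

Removing papa increases the component count from 1 to 2, so papa is a cut vertex.
By contrast removing gamma leaves 1 component; it is not a cut vertex. No other vertex is a cut vertex either.

papa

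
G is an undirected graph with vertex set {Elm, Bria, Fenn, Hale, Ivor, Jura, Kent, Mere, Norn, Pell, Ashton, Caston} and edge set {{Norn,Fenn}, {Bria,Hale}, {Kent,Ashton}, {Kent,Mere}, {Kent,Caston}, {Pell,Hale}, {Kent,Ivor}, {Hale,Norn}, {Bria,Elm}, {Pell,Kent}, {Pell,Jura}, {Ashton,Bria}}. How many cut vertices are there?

5

Removing Bria increases the component count from 1 to 2, so Bria is a cut vertex.
Removing Hale increases the component count from 1 to 2, so Hale is a cut vertex.
Removing Kent increases the component count from 1 to 4, so Kent is a cut vertex.
Likewise Norn, Pell are cut vertices.
By contrast removing Jura leaves 1 component; it is not a cut vertex. No other vertex is a cut vertex either.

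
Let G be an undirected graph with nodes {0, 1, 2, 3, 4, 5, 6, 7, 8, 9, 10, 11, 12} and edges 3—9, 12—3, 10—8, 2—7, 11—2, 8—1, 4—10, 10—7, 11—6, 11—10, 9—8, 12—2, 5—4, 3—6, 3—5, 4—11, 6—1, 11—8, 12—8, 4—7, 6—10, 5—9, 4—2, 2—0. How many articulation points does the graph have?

1

Removing 2 increases the component count from 1 to 2, so 2 is a cut vertex.
By contrast removing 1 leaves 1 component; it is not a cut vertex. No other vertex is a cut vertex either.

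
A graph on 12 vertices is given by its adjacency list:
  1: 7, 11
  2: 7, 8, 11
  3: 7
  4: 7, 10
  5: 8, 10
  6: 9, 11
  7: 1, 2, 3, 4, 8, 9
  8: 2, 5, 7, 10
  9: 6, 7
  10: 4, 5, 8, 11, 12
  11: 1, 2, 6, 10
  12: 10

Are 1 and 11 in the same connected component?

From 1 we can reach 1, 2, 3, 4, 5, 6, 7, 8, 9, 10, 11, 12, which includes 11.

Yes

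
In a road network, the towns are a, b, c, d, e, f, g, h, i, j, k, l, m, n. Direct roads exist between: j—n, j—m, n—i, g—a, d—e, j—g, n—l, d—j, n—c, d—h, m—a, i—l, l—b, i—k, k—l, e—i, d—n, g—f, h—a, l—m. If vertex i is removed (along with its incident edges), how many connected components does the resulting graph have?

1

With i gone, the remaining components are: {a, b, c, d, e, f, g, h, j, k, l, m, n}.
That is 1 component.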